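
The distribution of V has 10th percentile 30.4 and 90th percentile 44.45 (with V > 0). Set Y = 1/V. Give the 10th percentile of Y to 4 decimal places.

1/V is decreasing on V > 0, so percentile order reverses: P_{10}(Y) uses P_{90}(V) = 44.45.
P_{10}(Y) = 1/44.45 ≈ 0.0225.

10th percentile of Y = 0.0225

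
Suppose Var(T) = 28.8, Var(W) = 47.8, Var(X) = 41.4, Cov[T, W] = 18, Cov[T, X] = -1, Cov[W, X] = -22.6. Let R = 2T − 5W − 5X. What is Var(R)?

Var(R) = a²·Var(T) + b²·Var(W) + c²·Var(X) + 2ab·Cov[T, W] + 2ac·Cov[T, X] + 2bc·Cov[W, X], with a = 2, b = -5, c = -5.
= 115.2 + 1195 + 1035 + (-360) + 20 + (-1130)
= 875.2.

Var(R) = 875.2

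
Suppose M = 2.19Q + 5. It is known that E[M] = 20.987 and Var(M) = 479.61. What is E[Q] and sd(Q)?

From M = 2.19Q + 5: E[M] = a·E[Q] + b, so E[Q] = (E[M] − b)/a = (20.987 − 5)/2.19 = 7.3.
sd(M) = √479.61 = 21.9.
sd(M) = |a|·sd(Q), so sd(Q) = 21.9/|2.19| = 10.

E[Q] = 7.3, sd(Q) = 10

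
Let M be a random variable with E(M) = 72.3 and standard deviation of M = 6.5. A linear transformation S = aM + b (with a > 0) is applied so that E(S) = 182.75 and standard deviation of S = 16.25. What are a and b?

standard deviation of S = a·standard deviation of M (a > 0), so a = 16.25/6.5 = 2.5.
E(S) = a·E(M) + b, so b = 182.75 − 2.5·72.3 = 2.

a = 2.5, b = 2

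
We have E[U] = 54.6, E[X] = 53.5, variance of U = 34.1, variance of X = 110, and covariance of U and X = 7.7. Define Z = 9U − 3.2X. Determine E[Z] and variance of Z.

E[Z] = 320.2, variance of Z = 3444.98

E[Z] = 9·E[U] + (-3.2)·E[X] = 9·54.6 + (-3.2)·53.5 = 320.2.
variance of Z = a²·variance of U + b²·variance of X + 2ab·covariance of U and X with a = 9, b = -3.2.
= 9²·34.1 + (-3.2)²·110 + 2·9·(-3.2)·7.7
= 2762.1 + 1126.4 + (-443.52) = 3444.98.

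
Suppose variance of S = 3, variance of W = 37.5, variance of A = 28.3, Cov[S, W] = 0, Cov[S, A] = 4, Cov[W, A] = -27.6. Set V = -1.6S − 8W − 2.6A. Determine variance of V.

variance of V = 1484.108

variance of V = a²·variance of S + b²·variance of W + c²·variance of A + 2ab·Cov[S, W] + 2ac·Cov[S, A] + 2bc·Cov[W, A], with a = -1.6, b = -8, c = -2.6.
= 7.68 + 2400 + 191.308 + 0 + 33.28 + (-1148.16)
= 1484.108.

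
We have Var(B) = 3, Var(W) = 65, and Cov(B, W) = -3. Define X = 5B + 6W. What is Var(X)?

Var(X) = a²·Var(B) + b²·Var(W) + 2ab·Cov(B, W) with a = 5, b = 6.
= 5²·3 + 6²·65 + 2·5·6·(-3)
= 75 + 2340 + (-180) = 2235.

Var(X) = 2235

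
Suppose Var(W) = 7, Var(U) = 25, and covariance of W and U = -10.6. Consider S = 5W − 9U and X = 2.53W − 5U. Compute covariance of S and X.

covariance of S and X = 1719.912

By bilinearity, covariance of S and X = ac·Var(W) + bd·Var(U) + (ad+bc)·covariance of W and U, with a=5, b=-9, c=2.53, d=-5.
ac·Var(W) = 5·2.53·7 = 88.55
bd·Var(U) = (-9)·(-5)·25 = 1125
(ad+bc)·covariance of W and U = (-47.77)·(-10.6) = 506.362
covariance of S and X = 88.55 + 1125 + 506.362 = 1719.912.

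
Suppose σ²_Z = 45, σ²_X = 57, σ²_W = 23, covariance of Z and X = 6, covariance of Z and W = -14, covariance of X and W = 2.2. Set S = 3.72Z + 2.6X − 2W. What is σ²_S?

σ²_S = a²·σ²_Z + b²·σ²_X + c²·σ²_W + 2ab·covariance of Z and X + 2ac·covariance of Z and W + 2bc·covariance of X and W, with a = 3.72, b = 2.6, c = -2.
= 622.728 + 385.32 + 92 + 116.064 + 208.32 + (-22.88)
= 1401.552.

σ²_S = 1401.552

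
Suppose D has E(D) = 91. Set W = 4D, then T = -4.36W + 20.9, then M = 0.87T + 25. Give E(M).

E(M) = -1337.5418

E(W) = 4·91 = 364.
E(T) = (-4.36)·364 + 20.9 = -1566.14.
E(M) = 0.87·(-1566.14) + 25 = -1337.5418.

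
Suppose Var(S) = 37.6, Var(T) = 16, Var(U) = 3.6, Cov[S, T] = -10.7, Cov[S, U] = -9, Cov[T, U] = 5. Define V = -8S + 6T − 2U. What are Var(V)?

Var(V) = 3616

Var(V) = a²·Var(S) + b²·Var(T) + c²·Var(U) + 2ab·Cov[S, T] + 2ac·Cov[S, U] + 2bc·Cov[T, U], with a = -8, b = 6, c = -2.
= 2406.4 + 576 + 14.4 + 1027.2 + (-288) + (-120)
= 3616.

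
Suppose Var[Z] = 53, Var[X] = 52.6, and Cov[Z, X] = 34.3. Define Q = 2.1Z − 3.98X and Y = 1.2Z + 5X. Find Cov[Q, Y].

By bilinearity, Cov[Q, Y] = ac·Var[Z] + bd·Var[X] + (ad+bc)·Cov[Z, X], with a=2.1, b=-3.98, c=1.2, d=5.
ac·Var[Z] = 2.1·1.2·53 = 133.56
bd·Var[X] = (-3.98)·5·52.6 = -1046.74
(ad+bc)·Cov[Z, X] = (5.724)·34.3 = 196.3332
Cov[Q, Y] = 133.56 + (-1046.74) + 196.3332 = -716.8468.

Cov[Q, Y] = -716.8468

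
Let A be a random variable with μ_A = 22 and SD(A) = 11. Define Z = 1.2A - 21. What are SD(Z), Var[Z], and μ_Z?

Z = 1.2A - 21 is linear with a = 1.2, b = -21.
SD(Z) = |a|·SD(A) = |1.2|·11 = 13.2.
Var[A] = 11² = 121.
Var[Z] = a²·Var[A] = 1.2²·121 = 174.24 (the additive constant -21 does not affect variance).
μ_Z = a·μ_A + b = 1.2·22 + (-21) = 5.4.

SD(Z) = 13.2, Var[Z] = 174.24, μ_Z = 5.4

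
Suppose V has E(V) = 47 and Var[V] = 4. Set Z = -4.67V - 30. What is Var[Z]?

Z = -4.67V - 30 is linear with a = -4.67, b = -30.
Var[Z] = a²·Var[V] = (-4.67)²·4 = 87.2356 (the additive constant -30 does not affect variance).

Var[Z] = 87.2356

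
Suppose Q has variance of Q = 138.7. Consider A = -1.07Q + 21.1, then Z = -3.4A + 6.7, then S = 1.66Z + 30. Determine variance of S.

variance of S = 5058.45658107568

variance of A = (-1.07)²·138.7 = 158.79763.
variance of Z = (-3.4)²·158.79763 = 1835.7006028.
variance of S = 1.66²·1835.7006028 = 5058.45658107568.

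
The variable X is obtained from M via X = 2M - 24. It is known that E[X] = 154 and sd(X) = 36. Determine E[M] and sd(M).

E[M] = 89, sd(M) = 18

From X = 2M - 24: E[X] = a·E[M] + b, so E[M] = (E[X] − b)/a = (154 − (-24))/2 = 89.
sd(X) = |a|·sd(M), so sd(M) = 36/|2| = 18.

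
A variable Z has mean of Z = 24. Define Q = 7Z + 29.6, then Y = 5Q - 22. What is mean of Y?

mean of Y = 966

mean of Q = 7·24 + 29.6 = 197.6.
mean of Y = 5·197.6 + (-22) = 966.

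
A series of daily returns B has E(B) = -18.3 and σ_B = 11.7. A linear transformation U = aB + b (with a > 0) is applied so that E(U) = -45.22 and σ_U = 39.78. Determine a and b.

σ_U = a·σ_B (a > 0), so a = 39.78/11.7 = 3.4.
E(U) = a·E(B) + b, so b = -45.22 − 3.4·(-18.3) = 17.

a = 3.4, b = 17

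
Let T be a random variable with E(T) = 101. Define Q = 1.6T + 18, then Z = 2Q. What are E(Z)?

E(Z) = 359.2

E(Q) = 1.6·101 + 18 = 179.6.
E(Z) = 2·179.6 = 359.2.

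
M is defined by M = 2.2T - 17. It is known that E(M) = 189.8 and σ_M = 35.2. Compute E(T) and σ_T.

From M = 2.2T - 17: E(M) = a·E(T) + b, so E(T) = (E(M) − b)/a = (189.8 − (-17))/2.2 = 94.
σ_M = |a|·σ_T, so σ_T = 35.2/|2.2| = 16.

E(T) = 94, σ_T = 16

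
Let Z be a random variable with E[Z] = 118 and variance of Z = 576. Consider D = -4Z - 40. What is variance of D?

D = -4Z - 40 is linear with a = -4, b = -40.
variance of D = a²·variance of Z = (-4)²·576 = 9216 (the additive constant -40 does not affect variance).

variance of D = 9216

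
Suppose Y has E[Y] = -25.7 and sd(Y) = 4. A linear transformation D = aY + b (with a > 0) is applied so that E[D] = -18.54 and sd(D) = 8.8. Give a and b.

a = 2.2, b = 38

sd(D) = a·sd(Y) (a > 0), so a = 8.8/4 = 2.2.
E[D] = a·E[Y] + b, so b = -18.54 − 2.2·(-25.7) = 38.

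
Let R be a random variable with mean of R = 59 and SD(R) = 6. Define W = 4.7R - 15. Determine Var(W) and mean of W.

Var(W) = 795.24, mean of W = 262.3

W = 4.7R - 15 is linear with a = 4.7, b = -15.
Var(R) = 6² = 36.
Var(W) = a²·Var(R) = 4.7²·36 = 795.24 (the additive constant -15 does not affect variance).
mean of W = a·mean of R + b = 4.7·59 + (-15) = 262.3.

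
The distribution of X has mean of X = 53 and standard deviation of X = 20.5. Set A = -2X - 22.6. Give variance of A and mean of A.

A = -2X - 22.6 is linear with a = -2, b = -22.6.
variance of X = 20.5² = 420.25.
variance of A = a²·variance of X = (-2)²·420.25 = 1681 (the additive constant -22.6 does not affect variance).
mean of A = a·mean of X + b = (-2)·53 + (-22.6) = -128.6.

variance of A = 1681, mean of A = -128.6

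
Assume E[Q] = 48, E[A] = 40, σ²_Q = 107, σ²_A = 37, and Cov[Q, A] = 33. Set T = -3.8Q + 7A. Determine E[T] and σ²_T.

E[T] = (-3.8)·E[Q] + 7·E[A] = (-3.8)·48 + 7·40 = 97.6.
σ²_T = a²·σ²_Q + b²·σ²_A + 2ab·Cov[Q, A] with a = -3.8, b = 7.
= (-3.8)²·107 + 7²·37 + 2·(-3.8)·7·33
= 1545.08 + 1813 + (-1755.6) = 1602.48.

E[T] = 97.6, σ²_T = 1602.48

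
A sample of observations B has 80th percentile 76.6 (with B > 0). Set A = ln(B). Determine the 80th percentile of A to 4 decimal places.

80th percentile of A = 4.3386

ln(B) is increasing, so P_{80}(A) = g(P_{80}(B)) ≈ 4.3386.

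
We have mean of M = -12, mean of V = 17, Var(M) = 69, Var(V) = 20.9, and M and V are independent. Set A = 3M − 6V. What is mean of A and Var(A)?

mean of A = 3·mean of M + (-6)·mean of V = 3·(-12) + (-6)·17 = -138.
Var(A) = a²·Var(M) + b²·Var(V) + 2ab·Cov[M, V] with a = 3, b = -6.
Independence gives Cov[M, V] = 0.
= 3²·69 + (-6)²·20.9 + 2·3·(-6)·0
= 621 + 752.4 + 0 = 1373.4.

mean of A = -138, Var(A) = 1373.4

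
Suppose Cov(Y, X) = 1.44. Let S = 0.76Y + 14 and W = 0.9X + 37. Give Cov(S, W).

Cov(S, W) = 0.98496

Cov(S, W) = a·c·Cov(Y, X) = 0.76·0.9·1.44 = 0.98496. Additive constants drop out.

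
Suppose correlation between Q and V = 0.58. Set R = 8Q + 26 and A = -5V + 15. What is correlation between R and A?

Linear rescalings preserve |correlation|; the slopes 8 and -5 have opposite signs, so the correlation flips sign: correlation between R and A = −correlation between Q and V = -0.58.

correlation between R and A = -0.58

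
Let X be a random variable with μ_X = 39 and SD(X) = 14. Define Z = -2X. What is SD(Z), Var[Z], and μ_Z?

SD(Z) = 28, Var[Z] = 784, μ_Z = -78

Z = -2X is linear with a = -2, b = 0.
SD(Z) = |a|·SD(X) = |-2|·14 = 28.
Var[X] = 14² = 196.
Var[Z] = a²·Var[X] = (-2)²·196 = 784.
μ_Z = a·μ_X + b = (-2)·39 = -78.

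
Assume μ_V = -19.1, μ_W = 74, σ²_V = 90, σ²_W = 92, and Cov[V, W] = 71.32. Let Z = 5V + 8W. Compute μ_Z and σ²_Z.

μ_Z = 496.5, σ²_Z = 13843.6

μ_Z = 5·μ_V + 8·μ_W = 5·(-19.1) + 8·74 = 496.5.
σ²_Z = a²·σ²_V + b²·σ²_W + 2ab·Cov[V, W] with a = 5, b = 8.
= 5²·90 + 8²·92 + 2·5·8·71.32
= 2250 + 5888 + 5705.6 = 13843.6.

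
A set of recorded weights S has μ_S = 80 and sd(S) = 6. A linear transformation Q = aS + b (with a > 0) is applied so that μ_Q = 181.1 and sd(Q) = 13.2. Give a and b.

a = 2.2, b = 5.1

sd(Q) = a·sd(S) (a > 0), so a = 13.2/6 = 2.2.
μ_Q = a·μ_S + b, so b = 181.1 − 2.2·80 = 5.1.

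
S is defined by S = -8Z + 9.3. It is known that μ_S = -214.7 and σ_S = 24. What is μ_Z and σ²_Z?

From S = -8Z + 9.3: μ_S = a·μ_Z + b, so μ_Z = (μ_S − b)/a = (-214.7 − 9.3)/(-8) = 28.
σ²_S = 24² = 576.
σ²_S = a²·σ²_Z, so σ²_Z = 576/(-8)² = 9.

μ_Z = 28, σ²_Z = 9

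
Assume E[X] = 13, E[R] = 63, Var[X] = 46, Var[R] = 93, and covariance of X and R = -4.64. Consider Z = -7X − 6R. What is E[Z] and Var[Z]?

E[Z] = (-7)·E[X] + (-6)·E[R] = (-7)·13 + (-6)·63 = -469.
Var[Z] = a²·Var[X] + b²·Var[R] + 2ab·covariance of X and R with a = -7, b = -6.
= (-7)²·46 + (-6)²·93 + 2·(-7)·(-6)·(-4.64)
= 2254 + 3348 + (-389.76) = 5212.24.

E[Z] = -469, Var[Z] = 5212.24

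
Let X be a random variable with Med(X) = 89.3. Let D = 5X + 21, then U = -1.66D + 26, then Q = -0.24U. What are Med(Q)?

Med(Q) = 180.012

Med(D) = 5·89.3 + 21 = 467.5.
Med(U) = (-1.66)·467.5 + 26 = -750.05.
Med(Q) = (-0.24)·(-750.05) = 180.012.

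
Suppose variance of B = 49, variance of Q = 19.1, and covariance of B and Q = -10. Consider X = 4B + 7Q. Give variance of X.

variance of X = 1159.9

variance of X = a²·variance of B + b²·variance of Q + 2ab·covariance of B and Q with a = 4, b = 7.
= 4²·49 + 7²·19.1 + 2·4·7·(-10)
= 784 + 935.9 + (-560) = 1159.9.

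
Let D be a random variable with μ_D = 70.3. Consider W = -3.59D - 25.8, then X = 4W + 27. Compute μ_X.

μ_W = (-3.59)·70.3 + (-25.8) = -278.177.
μ_X = 4·(-278.177) + 27 = -1085.708.

μ_X = -1085.708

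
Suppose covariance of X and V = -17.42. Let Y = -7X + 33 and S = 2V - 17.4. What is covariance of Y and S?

covariance of Y and S = 243.88

covariance of Y and S = a·c·covariance of X and V = (-7)·2·(-17.42) = 243.88. Additive constants drop out.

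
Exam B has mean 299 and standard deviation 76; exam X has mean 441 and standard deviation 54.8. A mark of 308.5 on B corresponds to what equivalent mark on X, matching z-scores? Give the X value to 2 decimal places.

X = 447.85

z = (308.5 − 299)/76 = 0.125.
X = 441 + z·54.8 = 441 + (308.5 − 299)·54.8/76 = 447.85.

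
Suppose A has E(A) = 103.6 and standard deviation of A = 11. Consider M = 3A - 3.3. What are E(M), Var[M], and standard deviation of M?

M = 3A - 3.3 is linear with a = 3, b = -3.3.
E(M) = a·E(A) + b = 3·103.6 + (-3.3) = 307.5.
Var[A] = 11² = 121.
Var[M] = a²·Var[A] = 3²·121 = 1089 (the additive constant -3.3 does not affect variance).
standard deviation of M = |a|·standard deviation of A = |3|·11 = 33.

E(M) = 307.5, Var[M] = 1089, standard deviation of M = 33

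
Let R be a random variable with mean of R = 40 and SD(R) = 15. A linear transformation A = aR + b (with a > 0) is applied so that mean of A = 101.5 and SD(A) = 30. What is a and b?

SD(A) = a·SD(R) (a > 0), so a = 30/15 = 2.
mean of A = a·mean of R + b, so b = 101.5 − 2·40 = 21.5.

a = 2, b = 21.5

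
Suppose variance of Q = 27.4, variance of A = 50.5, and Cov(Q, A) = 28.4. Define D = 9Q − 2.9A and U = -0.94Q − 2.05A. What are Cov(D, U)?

Cov(D, U) = -378.1431

By bilinearity, Cov(D, U) = ac·variance of Q + bd·variance of A + (ad+bc)·Cov(Q, A), with a=9, b=-2.9, c=-0.94, d=-2.05.
ac·variance of Q = 9·(-0.94)·27.4 = -231.804
bd·variance of A = (-2.9)·(-2.05)·50.5 = 300.2225
(ad+bc)·Cov(Q, A) = (-15.724)·28.4 = -446.5616
Cov(D, U) = -231.804 + 300.2225 + (-446.5616) = -378.1431.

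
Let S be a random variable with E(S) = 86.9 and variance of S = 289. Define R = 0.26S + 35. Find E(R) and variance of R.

E(R) = 57.594, variance of R = 19.5364

R = 0.26S + 35 is linear with a = 0.26, b = 35.
E(R) = a·E(S) + b = 0.26·86.9 + 35 = 57.594.
variance of R = a²·variance of S = 0.26²·289 = 19.5364 (the additive constant 35 does not affect variance).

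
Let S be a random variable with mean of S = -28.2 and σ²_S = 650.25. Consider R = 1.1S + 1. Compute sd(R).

sd(R) = 28.05

R = 1.1S + 1 is linear with a = 1.1, b = 1.
sd(S) = √650.25 = 25.5.
sd(R) = |a|·sd(S) = |1.1|·25.5 = 28.05.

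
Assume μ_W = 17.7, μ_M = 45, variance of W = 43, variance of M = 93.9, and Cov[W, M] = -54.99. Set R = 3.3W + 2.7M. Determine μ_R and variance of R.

μ_R = 179.91, variance of R = 172.8792

μ_R = 3.3·μ_W + 2.7·μ_M = 3.3·17.7 + 2.7·45 = 179.91.
variance of R = a²·variance of W + b²·variance of M + 2ab·Cov[W, M] with a = 3.3, b = 2.7.
= 3.3²·43 + 2.7²·93.9 + 2·3.3·2.7·(-54.99)
= 468.27 + 684.531 + (-979.9218) = 172.8792.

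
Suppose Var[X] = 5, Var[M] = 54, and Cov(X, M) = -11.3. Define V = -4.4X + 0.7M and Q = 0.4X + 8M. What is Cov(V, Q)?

By bilinearity, Cov(V, Q) = ac·Var[X] + bd·Var[M] + (ad+bc)·Cov(X, M), with a=-4.4, b=0.7, c=0.4, d=8.
ac·Var[X] = (-4.4)·0.4·5 = -8.8
bd·Var[M] = 0.7·8·54 = 302.4
(ad+bc)·Cov(X, M) = (-34.92)·(-11.3) = 394.596
Cov(V, Q) = -8.8 + 302.4 + 394.596 = 688.196.

Cov(V, Q) = 688.196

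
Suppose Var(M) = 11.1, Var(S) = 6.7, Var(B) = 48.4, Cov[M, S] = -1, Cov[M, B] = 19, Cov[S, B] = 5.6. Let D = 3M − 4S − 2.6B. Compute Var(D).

Var(D) = a²·Var(M) + b²·Var(S) + c²·Var(B) + 2ab·Cov[M, S] + 2ac·Cov[M, B] + 2bc·Cov[S, B], with a = 3, b = -4, c = -2.6.
= 99.9 + 107.2 + 327.184 + 24 + (-296.4) + 116.48
= 378.364.

Var(D) = 378.364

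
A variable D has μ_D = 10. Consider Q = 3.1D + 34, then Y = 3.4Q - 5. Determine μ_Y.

μ_Y = 216

μ_Q = 3.1·10 + 34 = 65.
μ_Y = 3.4·65 + (-5) = 216.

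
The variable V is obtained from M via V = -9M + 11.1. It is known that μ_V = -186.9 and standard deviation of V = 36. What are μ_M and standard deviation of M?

μ_M = 22, standard deviation of M = 4

From V = -9M + 11.1: μ_V = a·μ_M + b, so μ_M = (μ_V − b)/a = (-186.9 − 11.1)/(-9) = 22.
standard deviation of V = |a|·standard deviation of M, so standard deviation of M = 36/|-9| = 4.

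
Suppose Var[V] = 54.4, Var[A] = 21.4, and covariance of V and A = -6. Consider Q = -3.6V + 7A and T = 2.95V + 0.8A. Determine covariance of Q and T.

By bilinearity, covariance of Q and T = ac·Var[V] + bd·Var[A] + (ad+bc)·covariance of V and A, with a=-3.6, b=7, c=2.95, d=0.8.
ac·Var[V] = (-3.6)·2.95·54.4 = -577.728
bd·Var[A] = 7·0.8·21.4 = 119.84
(ad+bc)·covariance of V and A = (17.77)·(-6) = -106.62
covariance of Q and T = -577.728 + 119.84 + (-106.62) = -564.508.

covariance of Q and T = -564.508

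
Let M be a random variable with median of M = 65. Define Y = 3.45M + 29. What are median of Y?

median of Y = 253.25

A linear map preserves order up to sign, so median of Y = a·median of M + b = 3.45·65 + 29 = 253.25.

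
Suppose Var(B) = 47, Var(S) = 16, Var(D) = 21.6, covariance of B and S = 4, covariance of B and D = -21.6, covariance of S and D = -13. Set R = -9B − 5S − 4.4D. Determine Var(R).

Var(R) = a²·Var(B) + b²·Var(S) + c²·Var(D) + 2ab·covariance of B and S + 2ac·covariance of B and D + 2bc·covariance of S and D, with a = -9, b = -5, c = -4.4.
= 3807 + 400 + 418.176 + 360 + (-1710.72) + (-572)
= 2702.456.

Var(R) = 2702.456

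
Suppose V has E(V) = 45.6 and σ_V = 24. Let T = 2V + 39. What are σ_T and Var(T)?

T = 2V + 39 is linear with a = 2, b = 39.
σ_T = |a|·σ_V = |2|·24 = 48.
Var(V) = 24² = 576.
Var(T) = a²·Var(V) = 2²·576 = 2304 (the additive constant 39 does not affect variance).

σ_T = 48, Var(T) = 2304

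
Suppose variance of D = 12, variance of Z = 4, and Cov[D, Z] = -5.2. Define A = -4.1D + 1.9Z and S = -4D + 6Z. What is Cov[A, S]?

Cov[A, S] = 409.84

By bilinearity, Cov[A, S] = ac·variance of D + bd·variance of Z + (ad+bc)·Cov[D, Z], with a=-4.1, b=1.9, c=-4, d=6.
ac·variance of D = (-4.1)·(-4)·12 = 196.8
bd·variance of Z = 1.9·6·4 = 45.6
(ad+bc)·Cov[D, Z] = (-32.2)·(-5.2) = 167.44
Cov[A, S] = 196.8 + 45.6 + 167.44 = 409.84.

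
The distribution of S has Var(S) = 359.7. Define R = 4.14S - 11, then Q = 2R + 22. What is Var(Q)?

Var(R) = 4.14²·359.7 = 6165.11412.
Var(Q) = 2²·6165.11412 = 24660.45648.

Var(Q) = 24660.45648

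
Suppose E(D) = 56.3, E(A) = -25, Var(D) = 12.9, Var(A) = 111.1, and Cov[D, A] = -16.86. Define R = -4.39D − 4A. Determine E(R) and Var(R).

E(R) = (-4.39)·E(D) + (-4)·E(A) = (-4.39)·56.3 + (-4)·(-25) = -147.157.
Var(R) = a²·Var(D) + b²·Var(A) + 2ab·Cov[D, A] with a = -4.39, b = -4.
= (-4.39)²·12.9 + (-4)²·111.1 + 2·(-4.39)·(-4)·(-16.86)
= 248.61009 + 1777.6 + (-592.1232) = 1434.08689.

E(R) = -147.157, Var(R) = 1434.08689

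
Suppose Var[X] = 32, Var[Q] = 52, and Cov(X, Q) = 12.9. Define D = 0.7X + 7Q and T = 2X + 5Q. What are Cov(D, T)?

Cov(D, T) = 2090.55

By bilinearity, Cov(D, T) = ac·Var[X] + bd·Var[Q] + (ad+bc)·Cov(X, Q), with a=0.7, b=7, c=2, d=5.
ac·Var[X] = 0.7·2·32 = 44.8
bd·Var[Q] = 7·5·52 = 1820
(ad+bc)·Cov(X, Q) = (17.5)·12.9 = 225.75
Cov(D, T) = 44.8 + 1820 + 225.75 = 2090.55.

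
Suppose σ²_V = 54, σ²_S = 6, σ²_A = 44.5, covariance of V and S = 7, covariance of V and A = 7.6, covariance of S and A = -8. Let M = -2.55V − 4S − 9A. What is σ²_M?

σ²_M = a²·σ²_V + b²·σ²_S + c²·σ²_A + 2ab·covariance of V and S + 2ac·covariance of V and A + 2bc·covariance of S and A, with a = -2.55, b = -4, c = -9.
= 351.135 + 96 + 3604.5 + 142.8 + 348.84 + (-576)
= 3967.275.

σ²_M = 3967.275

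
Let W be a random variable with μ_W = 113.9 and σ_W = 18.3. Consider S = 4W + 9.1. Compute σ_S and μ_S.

σ_S = 73.2, μ_S = 464.7

S = 4W + 9.1 is linear with a = 4, b = 9.1.
σ_S = |a|·σ_W = |4|·18.3 = 73.2.
μ_S = a·μ_W + b = 4·113.9 + 9.1 = 464.7.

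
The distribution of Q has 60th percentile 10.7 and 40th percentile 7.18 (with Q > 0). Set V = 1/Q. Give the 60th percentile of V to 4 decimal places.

1/Q is decreasing on Q > 0, so percentile order reverses: P_{60}(V) uses P_{40}(Q) = 7.18.
P_{60}(V) = 1/7.18 ≈ 0.1393.

60th percentile of V = 0.1393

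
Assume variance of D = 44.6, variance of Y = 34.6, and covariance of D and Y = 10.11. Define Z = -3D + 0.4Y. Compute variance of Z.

variance of Z = 382.672

variance of Z = a²·variance of D + b²·variance of Y + 2ab·covariance of D and Y with a = -3, b = 0.4.
= (-3)²·44.6 + 0.4²·34.6 + 2·(-3)·0.4·10.11
= 401.4 + 5.536 + (-24.264) = 382.672.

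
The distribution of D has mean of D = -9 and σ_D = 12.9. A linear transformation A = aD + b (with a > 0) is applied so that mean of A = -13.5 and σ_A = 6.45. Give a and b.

a = 0.5, b = -9

σ_A = a·σ_D (a > 0), so a = 6.45/12.9 = 0.5.
mean of A = a·mean of D + b, so b = -13.5 − 0.5·(-9) = -9.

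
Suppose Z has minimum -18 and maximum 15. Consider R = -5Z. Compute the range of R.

Range of Z = 15 − (-18) = 33.
Range(R) = |a|·Range(Z) = |-5|·33 = 165.

Range(R) = 165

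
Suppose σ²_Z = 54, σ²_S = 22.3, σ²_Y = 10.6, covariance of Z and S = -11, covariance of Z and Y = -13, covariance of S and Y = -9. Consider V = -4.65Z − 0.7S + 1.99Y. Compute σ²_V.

σ²_V = 1414.57406

σ²_V = a²·σ²_Z + b²·σ²_S + c²·σ²_Y + 2ab·covariance of Z and S + 2ac·covariance of Z and Y + 2bc·covariance of S and Y, with a = -4.65, b = -0.7, c = 1.99.
= 1167.615 + 10.927 + 41.97706 + (-71.61) + 240.591 + 25.074
= 1414.57406.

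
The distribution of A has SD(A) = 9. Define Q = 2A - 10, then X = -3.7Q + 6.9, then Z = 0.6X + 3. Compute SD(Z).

SD(Q) = |2|·9 = 18.
SD(X) = |-3.7|·18 = 66.6.
SD(Z) = |0.6|·66.6 = 39.96.

SD(Z) = 39.96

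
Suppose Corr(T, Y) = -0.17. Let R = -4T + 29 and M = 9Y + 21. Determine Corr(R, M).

Corr(R, M) = 0.17

Linear rescalings preserve |correlation|; the slopes -4 and 9 have opposite signs, so the correlation flips sign: Corr(R, M) = −Corr(T, Y) = 0.17.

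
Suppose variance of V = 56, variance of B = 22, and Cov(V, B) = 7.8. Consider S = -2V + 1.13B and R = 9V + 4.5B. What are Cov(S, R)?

Cov(S, R) = -887.004

By bilinearity, Cov(S, R) = ac·variance of V + bd·variance of B + (ad+bc)·Cov(V, B), with a=-2, b=1.13, c=9, d=4.5.
ac·variance of V = (-2)·9·56 = -1008
bd·variance of B = 1.13·4.5·22 = 111.87
(ad+bc)·Cov(V, B) = (1.17)·7.8 = 9.126
Cov(S, R) = -1008 + 111.87 + 9.126 = -887.004.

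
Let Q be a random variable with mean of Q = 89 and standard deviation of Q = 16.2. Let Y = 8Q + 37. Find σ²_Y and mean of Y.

Y = 8Q + 37 is linear with a = 8, b = 37.
σ²_Q = 16.2² = 262.44.
σ²_Y = a²·σ²_Q = 8²·262.44 = 16796.16 (the additive constant 37 does not affect variance).
mean of Y = a·mean of Q + b = 8·89 + 37 = 749.

σ²_Y = 16796.16, mean of Y = 749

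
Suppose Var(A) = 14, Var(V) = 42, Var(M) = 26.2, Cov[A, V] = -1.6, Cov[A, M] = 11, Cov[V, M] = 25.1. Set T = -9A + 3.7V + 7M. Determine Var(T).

Var(T) = a²·Var(A) + b²·Var(V) + c²·Var(M) + 2ab·Cov[A, V] + 2ac·Cov[A, M] + 2bc·Cov[V, M], with a = -9, b = 3.7, c = 7.
= 1134 + 574.98 + 1283.8 + 106.56 + (-1386) + 1300.18
= 3013.52.

Var(T) = 3013.52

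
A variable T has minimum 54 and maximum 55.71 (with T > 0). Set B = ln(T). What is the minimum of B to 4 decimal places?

min(B) = 3.989

ln(T) is increasing on this domain, so min(B) comes from min(T) = 54: min(B) = ln(54) ≈ 3.989.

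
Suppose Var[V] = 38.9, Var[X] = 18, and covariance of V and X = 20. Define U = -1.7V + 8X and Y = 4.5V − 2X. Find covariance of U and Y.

covariance of U and Y = 202.415

By bilinearity, covariance of U and Y = ac·Var[V] + bd·Var[X] + (ad+bc)·covariance of V and X, with a=-1.7, b=8, c=4.5, d=-2.
ac·Var[V] = (-1.7)·4.5·38.9 = -297.585
bd·Var[X] = 8·(-2)·18 = -288
(ad+bc)·covariance of V and X = (39.4)·20 = 788
covariance of U and Y = -297.585 + (-288) + 788 = 202.415.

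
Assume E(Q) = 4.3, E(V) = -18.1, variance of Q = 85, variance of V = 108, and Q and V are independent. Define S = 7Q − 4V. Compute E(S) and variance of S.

E(S) = 7·E(Q) + (-4)·E(V) = 7·4.3 + (-4)·(-18.1) = 102.5.
variance of S = a²·variance of Q + b²·variance of V + 2ab·Cov[Q, V] with a = 7, b = -4.
Independence gives Cov[Q, V] = 0.
= 7²·85 + (-4)²·108 + 2·7·(-4)·0
= 4165 + 1728 + 0 = 5893.

E(S) = 102.5, variance of S = 5893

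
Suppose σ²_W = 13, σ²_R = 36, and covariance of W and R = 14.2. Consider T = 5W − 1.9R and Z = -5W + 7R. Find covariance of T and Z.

covariance of T and Z = -171.9

By bilinearity, covariance of T and Z = ac·σ²_W + bd·σ²_R + (ad+bc)·covariance of W and R, with a=5, b=-1.9, c=-5, d=7.
ac·σ²_W = 5·(-5)·13 = -325
bd·σ²_R = (-1.9)·7·36 = -478.8
(ad+bc)·covariance of W and R = (44.5)·14.2 = 631.9
covariance of T and Z = -325 + (-478.8) + 631.9 = -171.9.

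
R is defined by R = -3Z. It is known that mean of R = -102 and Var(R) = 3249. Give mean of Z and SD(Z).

mean of Z = 34, SD(Z) = 19

From R = -3Z: mean of R = a·mean of Z + b, so mean of Z = (mean of R − b)/a = (-102 − 0)/(-3) = 34.
SD(R) = √3249 = 57.
SD(R) = |a|·SD(Z), so SD(Z) = 57/|-3| = 19.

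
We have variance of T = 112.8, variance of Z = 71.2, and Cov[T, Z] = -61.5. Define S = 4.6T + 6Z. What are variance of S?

variance of S = a²·variance of T + b²·variance of Z + 2ab·Cov[T, Z] with a = 4.6, b = 6.
= 4.6²·112.8 + 6²·71.2 + 2·4.6·6·(-61.5)
= 2386.848 + 2563.2 + (-3394.8) = 1555.248.

variance of S = 1555.248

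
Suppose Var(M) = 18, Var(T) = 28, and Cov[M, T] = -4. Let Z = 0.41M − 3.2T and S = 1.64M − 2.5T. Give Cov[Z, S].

Cov[Z, S] = 261.1952

By bilinearity, Cov[Z, S] = ac·Var(M) + bd·Var(T) + (ad+bc)·Cov[M, T], with a=0.41, b=-3.2, c=1.64, d=-2.5.
ac·Var(M) = 0.41·1.64·18 = 12.1032
bd·Var(T) = (-3.2)·(-2.5)·28 = 224
(ad+bc)·Cov[M, T] = (-6.273)·(-4) = 25.092
Cov[Z, S] = 12.1032 + 224 + 25.092 = 261.1952.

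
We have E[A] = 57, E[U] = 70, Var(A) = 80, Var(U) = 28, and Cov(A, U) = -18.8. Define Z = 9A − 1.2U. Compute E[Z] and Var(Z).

E[Z] = 9·E[A] + (-1.2)·E[U] = 9·57 + (-1.2)·70 = 429.
Var(Z) = a²·Var(A) + b²·Var(U) + 2ab·Cov(A, U) with a = 9, b = -1.2.
= 9²·80 + (-1.2)²·28 + 2·9·(-1.2)·(-18.8)
= 6480 + 40.32 + 406.08 = 6926.4.

E[Z] = 429, Var(Z) = 6926.4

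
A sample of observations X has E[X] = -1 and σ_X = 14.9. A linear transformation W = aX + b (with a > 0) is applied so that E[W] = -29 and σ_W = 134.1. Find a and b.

σ_W = a·σ_X (a > 0), so a = 134.1/14.9 = 9.
E[W] = a·E[X] + b, so b = -29 − 9·(-1) = -20.

a = 9, b = -20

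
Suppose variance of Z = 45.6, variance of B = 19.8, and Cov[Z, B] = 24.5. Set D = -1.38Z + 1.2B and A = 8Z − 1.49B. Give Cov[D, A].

Cov[D, A] = -253.2495

By bilinearity, Cov[D, A] = ac·variance of Z + bd·variance of B + (ad+bc)·Cov[Z, B], with a=-1.38, b=1.2, c=8, d=-1.49.
ac·variance of Z = (-1.38)·8·45.6 = -503.424
bd·variance of B = 1.2·(-1.49)·19.8 = -35.4024
(ad+bc)·Cov[Z, B] = (11.6562)·24.5 = 285.5769
Cov[D, A] = -503.424 + (-35.4024) + 285.5769 = -253.2495.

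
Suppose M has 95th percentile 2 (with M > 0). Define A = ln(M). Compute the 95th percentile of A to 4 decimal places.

ln(M) is increasing, so P_{95}(A) = g(P_{95}(M)) ≈ 0.6931.

95th percentile of A = 0.6931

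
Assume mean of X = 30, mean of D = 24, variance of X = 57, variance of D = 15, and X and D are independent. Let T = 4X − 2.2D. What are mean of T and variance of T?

mean of T = 67.2, variance of T = 984.6

mean of T = 4·mean of X + (-2.2)·mean of D = 4·30 + (-2.2)·24 = 67.2.
variance of T = a²·variance of X + b²·variance of D + 2ab·Cov[X, D] with a = 4, b = -2.2.
Independence gives Cov[X, D] = 0.
= 4²·57 + (-2.2)²·15 + 2·4·(-2.2)·0
= 912 + 72.6 + 0 = 984.6.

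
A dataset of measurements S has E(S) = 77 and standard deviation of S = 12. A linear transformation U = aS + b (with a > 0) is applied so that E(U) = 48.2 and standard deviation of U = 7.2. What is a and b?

standard deviation of U = a·standard deviation of S (a > 0), so a = 7.2/12 = 0.6.
E(U) = a·E(S) + b, so b = 48.2 − 0.6·77 = 2.

a = 0.6, b = 2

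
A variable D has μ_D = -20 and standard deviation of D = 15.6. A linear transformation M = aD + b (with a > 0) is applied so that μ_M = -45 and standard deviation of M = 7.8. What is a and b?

a = 0.5, b = -35

standard deviation of M = a·standard deviation of D (a > 0), so a = 7.8/15.6 = 0.5.
μ_M = a·μ_D + b, so b = -45 − 0.5·(-20) = -35.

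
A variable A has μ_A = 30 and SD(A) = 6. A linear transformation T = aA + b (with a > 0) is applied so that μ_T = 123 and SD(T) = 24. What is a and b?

SD(T) = a·SD(A) (a > 0), so a = 24/6 = 4.
μ_T = a·μ_A + b, so b = 123 − 4·30 = 3.

a = 4, b = 3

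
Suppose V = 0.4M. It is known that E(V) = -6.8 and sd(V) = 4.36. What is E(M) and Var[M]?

From V = 0.4M: E(V) = a·E(M) + b, so E(M) = (E(V) − b)/a = (-6.8 − 0)/0.4 = -17.
Var[V] = 4.36² = 19.0096.
Var[V] = a²·Var[M], so Var[M] = 19.0096/0.4² = 118.81.

E(M) = -17, Var[M] = 118.81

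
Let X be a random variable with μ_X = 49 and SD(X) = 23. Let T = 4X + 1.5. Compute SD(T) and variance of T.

T = 4X + 1.5 is linear with a = 4, b = 1.5.
SD(T) = |a|·SD(X) = |4|·23 = 92.
variance of X = 23² = 529.
variance of T = a²·variance of X = 4²·529 = 8464 (the additive constant 1.5 does not affect variance).

SD(T) = 92, variance of T = 8464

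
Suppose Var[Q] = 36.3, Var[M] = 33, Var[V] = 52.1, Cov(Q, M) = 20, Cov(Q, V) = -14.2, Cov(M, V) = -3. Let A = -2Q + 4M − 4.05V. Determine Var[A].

Var[A] = a²·Var[Q] + b²·Var[M] + c²·Var[V] + 2ab·Cov(Q, M) + 2ac·Cov(Q, V) + 2bc·Cov(M, V), with a = -2, b = 4, c = -4.05.
= 145.2 + 528 + 854.57025 + (-320) + (-230.04) + 97.2
= 1074.93025.

Var[A] = 1074.93025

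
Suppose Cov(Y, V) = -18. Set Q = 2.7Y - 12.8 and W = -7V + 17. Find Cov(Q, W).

Cov(Q, W) = a·c·Cov(Y, V) = 2.7·(-7)·(-18) = 340.2. Additive constants drop out.

Cov(Q, W) = 340.2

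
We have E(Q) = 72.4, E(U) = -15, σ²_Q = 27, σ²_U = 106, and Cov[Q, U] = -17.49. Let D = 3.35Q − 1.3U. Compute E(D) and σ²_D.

E(D) = 262.04, σ²_D = 634.4854

E(D) = 3.35·E(Q) + (-1.3)·E(U) = 3.35·72.4 + (-1.3)·(-15) = 262.04.
σ²_D = a²·σ²_Q + b²·σ²_U + 2ab·Cov[Q, U] with a = 3.35, b = -1.3.
= 3.35²·27 + (-1.3)²·106 + 2·3.35·(-1.3)·(-17.49)
= 303.0075 + 179.14 + 152.3379 = 634.4854.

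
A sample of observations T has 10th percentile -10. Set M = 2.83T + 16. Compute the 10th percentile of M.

Since a = 2.83 > 0 the transformation is increasing, so the 10th percentile of M = a·(P_{10} of T) + b = 2.83·(-10) + 16 = -12.3.

10th percentile of M = -12.3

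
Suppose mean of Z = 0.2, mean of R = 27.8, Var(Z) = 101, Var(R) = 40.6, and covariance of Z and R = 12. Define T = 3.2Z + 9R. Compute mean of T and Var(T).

mean of T = 250.84, Var(T) = 5014.04

mean of T = 3.2·mean of Z + 9·mean of R = 3.2·0.2 + 9·27.8 = 250.84.
Var(T) = a²·Var(Z) + b²·Var(R) + 2ab·covariance of Z and R with a = 3.2, b = 9.
= 3.2²·101 + 9²·40.6 + 2·3.2·9·12
= 1034.24 + 3288.6 + 691.2 = 5014.04.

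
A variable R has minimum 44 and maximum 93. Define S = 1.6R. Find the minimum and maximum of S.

min(S) = 70.4, max(S) = 148.8

a = 1.6 > 0, so min(S) = a·min(R)+b = 1.6·44 = 70.4 and max(S) = 1.6·93 = 148.8.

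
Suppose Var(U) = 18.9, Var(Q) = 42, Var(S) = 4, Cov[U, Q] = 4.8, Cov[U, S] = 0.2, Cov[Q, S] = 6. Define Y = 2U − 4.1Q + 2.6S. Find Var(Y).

Var(Y) = a²·Var(U) + b²·Var(Q) + c²·Var(S) + 2ab·Cov[U, Q] + 2ac·Cov[U, S] + 2bc·Cov[Q, S], with a = 2, b = -4.1, c = 2.6.
= 75.6 + 706.02 + 27.04 + (-78.72) + 2.08 + (-127.92)
= 604.1.

Var(Y) = 604.1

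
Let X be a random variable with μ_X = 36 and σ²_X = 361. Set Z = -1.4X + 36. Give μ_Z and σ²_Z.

Z = -1.4X + 36 is linear with a = -1.4, b = 36.
μ_Z = a·μ_X + b = (-1.4)·36 + 36 = -14.4.
σ²_Z = a²·σ²_X = (-1.4)²·361 = 707.56 (the additive constant 36 does not affect variance).

μ_Z = -14.4, σ²_Z = 707.56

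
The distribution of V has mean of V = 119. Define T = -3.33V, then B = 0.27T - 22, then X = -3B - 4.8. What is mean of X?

mean of X = 382.1787

mean of T = (-3.33)·119 = -396.27.
mean of B = 0.27·(-396.27) + (-22) = -128.9929.
mean of X = (-3)·(-128.9929) + (-4.8) = 382.1787.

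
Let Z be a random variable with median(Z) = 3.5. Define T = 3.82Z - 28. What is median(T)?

median(T) = -14.63

A linear map preserves order up to sign, so median(T) = a·median(Z) + b = 3.82·3.5 + (-28) = -14.63.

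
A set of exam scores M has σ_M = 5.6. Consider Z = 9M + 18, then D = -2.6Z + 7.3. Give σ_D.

σ_Z = |9|·5.6 = 50.4.
σ_D = |-2.6|·50.4 = 131.04.

σ_D = 131.04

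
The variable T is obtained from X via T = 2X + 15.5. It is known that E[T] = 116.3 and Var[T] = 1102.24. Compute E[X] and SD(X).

E[X] = 50.4, SD(X) = 16.6

From T = 2X + 15.5: E[T] = a·E[X] + b, so E[X] = (E[T] − b)/a = (116.3 − 15.5)/2 = 50.4.
SD(T) = √1102.24 = 33.2.
SD(T) = |a|·SD(X), so SD(X) = 33.2/|2| = 16.6.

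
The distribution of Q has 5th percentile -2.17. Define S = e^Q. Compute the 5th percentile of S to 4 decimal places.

5th percentile of S = 0.1142

e^Q is increasing, so P_{5}(S) = g(P_{5}(Q)) ≈ 0.1142.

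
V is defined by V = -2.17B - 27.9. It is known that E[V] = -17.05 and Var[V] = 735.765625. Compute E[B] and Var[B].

E[B] = -5, Var[B] = 156.25

From V = -2.17B - 27.9: E[V] = a·E[B] + b, so E[B] = (E[V] − b)/a = (-17.05 − (-27.9))/(-2.17) = -5.
Var[V] = a²·Var[B], so Var[B] = 735.765625/(-2.17)² = 156.25.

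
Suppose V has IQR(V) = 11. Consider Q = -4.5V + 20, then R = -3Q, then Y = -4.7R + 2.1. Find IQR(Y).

IQR(Y) = 697.95

IQR(Q) = |-4.5|·11 = 49.5.
IQR(R) = |-3|·49.5 = 148.5.
IQR(Y) = |-4.7|·148.5 = 697.95.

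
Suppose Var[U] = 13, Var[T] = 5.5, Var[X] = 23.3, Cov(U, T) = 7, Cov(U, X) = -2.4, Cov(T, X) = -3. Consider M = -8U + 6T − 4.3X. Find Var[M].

Var[M] = a²·Var[U] + b²·Var[T] + c²·Var[X] + 2ab·Cov(U, T) + 2ac·Cov(U, X) + 2bc·Cov(T, X), with a = -8, b = 6, c = -4.3.
= 832 + 198 + 430.817 + (-672) + (-165.12) + 154.8
= 778.497.

Var[M] = 778.497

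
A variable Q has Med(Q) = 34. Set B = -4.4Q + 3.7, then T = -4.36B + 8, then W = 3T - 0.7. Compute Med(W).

Med(B) = (-4.4)·34 + 3.7 = -145.9.
Med(T) = (-4.36)·(-145.9) + 8 = 644.124.
Med(W) = 3·644.124 + (-0.7) = 1931.672.

Med(W) = 1931.672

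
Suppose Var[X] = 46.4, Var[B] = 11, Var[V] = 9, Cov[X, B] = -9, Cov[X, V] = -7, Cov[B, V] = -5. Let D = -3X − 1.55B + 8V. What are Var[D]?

Var[D] = a²·Var[X] + b²·Var[B] + c²·Var[V] + 2ab·Cov[X, B] + 2ac·Cov[X, V] + 2bc·Cov[B, V], with a = -3, b = -1.55, c = 8.
= 417.6 + 26.4275 + 576 + (-83.7) + 336 + 124
= 1396.3275.

Var[D] = 1396.3275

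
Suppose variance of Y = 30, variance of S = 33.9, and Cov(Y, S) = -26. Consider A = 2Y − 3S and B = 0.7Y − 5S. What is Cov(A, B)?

By bilinearity, Cov(A, B) = ac·variance of Y + bd·variance of S + (ad+bc)·Cov(Y, S), with a=2, b=-3, c=0.7, d=-5.
ac·variance of Y = 2·0.7·30 = 42
bd·variance of S = (-3)·(-5)·33.9 = 508.5
(ad+bc)·Cov(Y, S) = (-12.1)·(-26) = 314.6
Cov(A, B) = 42 + 508.5 + 314.6 = 865.1.

Cov(A, B) = 865.1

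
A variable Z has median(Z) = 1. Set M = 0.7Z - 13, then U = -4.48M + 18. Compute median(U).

median(U) = 73.104

median(M) = 0.7·1 + (-13) = -12.3.
median(U) = (-4.48)·(-12.3) + 18 = 73.104.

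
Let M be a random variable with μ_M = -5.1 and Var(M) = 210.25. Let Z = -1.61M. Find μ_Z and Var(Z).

μ_Z = 8.211, Var(Z) = 544.989025

Z = -1.61M is linear with a = -1.61, b = 0.
μ_Z = a·μ_M + b = (-1.61)·(-5.1) = 8.211.
Var(Z) = a²·Var(M) = (-1.61)²·210.25 = 544.989025.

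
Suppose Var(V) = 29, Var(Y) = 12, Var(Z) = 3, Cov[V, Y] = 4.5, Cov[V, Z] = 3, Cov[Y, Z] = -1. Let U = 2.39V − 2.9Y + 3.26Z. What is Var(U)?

Var(U) = a²·Var(V) + b²·Var(Y) + c²·Var(Z) + 2ab·Cov[V, Y] + 2ac·Cov[V, Z] + 2bc·Cov[Y, Z], with a = 2.39, b = -2.9, c = 3.26.
= 165.6509 + 100.92 + 31.8828 + (-62.379) + 46.7484 + 18.908
= 301.7311.

Var(U) = 301.7311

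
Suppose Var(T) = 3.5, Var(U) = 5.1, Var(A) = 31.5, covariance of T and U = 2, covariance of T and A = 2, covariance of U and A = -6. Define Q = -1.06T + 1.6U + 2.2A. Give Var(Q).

Var(Q) = a²·Var(T) + b²·Var(U) + c²·Var(A) + 2ab·covariance of T and U + 2ac·covariance of T and A + 2bc·covariance of U and A, with a = -1.06, b = 1.6, c = 2.2.
= 3.9326 + 13.056 + 152.46 + (-6.784) + (-9.328) + (-42.24)
= 111.0966.

Var(Q) = 111.0966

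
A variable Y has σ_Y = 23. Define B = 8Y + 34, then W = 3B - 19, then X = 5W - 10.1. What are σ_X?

σ_X = 2760

σ_B = |8|·23 = 184.
σ_W = |3|·184 = 552.
σ_X = |5|·552 = 2760.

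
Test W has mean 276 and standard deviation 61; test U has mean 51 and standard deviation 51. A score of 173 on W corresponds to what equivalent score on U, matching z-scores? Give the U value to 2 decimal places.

U = -35.11

z = (173 − 276)/61 ≈ -1.6885.
U = 51 + z·51 = 51 + (173 − 276)·51/61 ≈ -35.11.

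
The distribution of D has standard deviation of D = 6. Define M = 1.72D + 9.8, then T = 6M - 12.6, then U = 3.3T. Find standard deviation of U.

standard deviation of U = 204.336

standard deviation of M = |1.72|·6 = 10.32.
standard deviation of T = |6|·10.32 = 61.92.
standard deviation of U = |3.3|·61.92 = 204.336.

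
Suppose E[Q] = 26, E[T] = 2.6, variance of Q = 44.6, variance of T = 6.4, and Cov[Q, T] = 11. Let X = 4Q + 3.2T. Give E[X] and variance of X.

E[X] = 112.32, variance of X = 1060.736

E[X] = 4·E[Q] + 3.2·E[T] = 4·26 + 3.2·2.6 = 112.32.
variance of X = a²·variance of Q + b²·variance of T + 2ab·Cov[Q, T] with a = 4, b = 3.2.
= 4²·44.6 + 3.2²·6.4 + 2·4·3.2·11
= 713.6 + 65.536 + 281.6 = 1060.736.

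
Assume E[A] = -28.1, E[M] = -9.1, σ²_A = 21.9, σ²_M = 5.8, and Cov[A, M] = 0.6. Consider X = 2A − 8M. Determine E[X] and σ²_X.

E[X] = 16.6, σ²_X = 439.6

E[X] = 2·E[A] + (-8)·E[M] = 2·(-28.1) + (-8)·(-9.1) = 16.6.
σ²_X = a²·σ²_A + b²·σ²_M + 2ab·Cov[A, M] with a = 2, b = -8.
= 2²·21.9 + (-8)²·5.8 + 2·2·(-8)·0.6
= 87.6 + 371.2 + (-19.2) = 439.6.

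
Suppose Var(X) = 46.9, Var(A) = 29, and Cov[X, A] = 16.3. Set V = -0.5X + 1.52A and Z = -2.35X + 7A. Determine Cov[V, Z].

Cov[V, Z] = 248.3939

By bilinearity, Cov[V, Z] = ac·Var(X) + bd·Var(A) + (ad+bc)·Cov[X, A], with a=-0.5, b=1.52, c=-2.35, d=7.
ac·Var(X) = (-0.5)·(-2.35)·46.9 = 55.1075
bd·Var(A) = 1.52·7·29 = 308.56
(ad+bc)·Cov[X, A] = (-7.072)·16.3 = -115.2736
Cov[V, Z] = 55.1075 + 308.56 + (-115.2736) = 248.3939.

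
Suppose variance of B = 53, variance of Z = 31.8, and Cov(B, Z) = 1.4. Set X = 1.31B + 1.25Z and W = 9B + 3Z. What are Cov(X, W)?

By bilinearity, Cov(X, W) = ac·variance of B + bd·variance of Z + (ad+bc)·Cov(B, Z), with a=1.31, b=1.25, c=9, d=3.
ac·variance of B = 1.31·9·53 = 624.87
bd·variance of Z = 1.25·3·31.8 = 119.25
(ad+bc)·Cov(B, Z) = (15.18)·1.4 = 21.252
Cov(X, W) = 624.87 + 119.25 + 21.252 = 765.372.

Cov(X, W) = 765.372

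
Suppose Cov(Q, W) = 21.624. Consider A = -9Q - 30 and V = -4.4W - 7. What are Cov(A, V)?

Cov(A, V) = a·c·Cov(Q, W) = (-9)·(-4.4)·21.624 = 856.3104. Additive constants drop out.

Cov(A, V) = 856.3104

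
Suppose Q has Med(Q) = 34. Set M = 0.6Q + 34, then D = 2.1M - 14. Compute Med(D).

Med(D) = 100.24

Med(M) = 0.6·34 + 34 = 54.4.
Med(D) = 2.1·54.4 + (-14) = 100.24.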